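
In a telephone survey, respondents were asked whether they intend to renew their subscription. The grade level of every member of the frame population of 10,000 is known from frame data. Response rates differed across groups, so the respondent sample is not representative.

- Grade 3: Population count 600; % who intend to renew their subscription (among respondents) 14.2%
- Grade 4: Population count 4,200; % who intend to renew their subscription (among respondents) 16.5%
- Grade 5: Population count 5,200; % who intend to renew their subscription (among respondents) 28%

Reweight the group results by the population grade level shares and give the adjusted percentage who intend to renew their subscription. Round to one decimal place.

22.3%

Weight each group's respondent value by its population share:
  Grade 3: (600/10,000) × 14.2 = 0.852
  Grade 4: (4,200/10,000) × 16.5 = 6.93
  Grade 5: (5,200/10,000) × 28 = 14.56
Post-stratified estimate = 22.342 → 22.3%.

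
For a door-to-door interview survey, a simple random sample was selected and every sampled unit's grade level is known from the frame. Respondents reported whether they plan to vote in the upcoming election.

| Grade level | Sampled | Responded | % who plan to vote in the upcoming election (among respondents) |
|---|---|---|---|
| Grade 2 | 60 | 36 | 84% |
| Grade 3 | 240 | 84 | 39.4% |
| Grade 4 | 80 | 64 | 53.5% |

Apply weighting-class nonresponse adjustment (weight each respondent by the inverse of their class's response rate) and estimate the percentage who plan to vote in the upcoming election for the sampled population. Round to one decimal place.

Response rates by class: Grade 2 36/60 = 60%, Grade 3 84/240 = 35%, Grade 4 64/80 = 80%.
Each respondent's weight = sampled/responded in their class; summing within a class gives n_sampled, so:
  Grade 2: 60 × 84 = 5040
  Grade 3: 240 × 39.4 = 9456
  Grade 4: 80 × 53.5 = 4280
Adjusted estimate = 18,776 / 380 = 49.4105 → 49.4%.

49.4%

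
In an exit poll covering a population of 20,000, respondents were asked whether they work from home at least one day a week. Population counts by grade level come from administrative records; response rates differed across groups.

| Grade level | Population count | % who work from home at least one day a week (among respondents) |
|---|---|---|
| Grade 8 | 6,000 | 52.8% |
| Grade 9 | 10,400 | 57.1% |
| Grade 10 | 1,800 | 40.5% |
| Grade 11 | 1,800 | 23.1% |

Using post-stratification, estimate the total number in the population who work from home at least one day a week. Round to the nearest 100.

Apply each group's respondent rate to its population count:
  Grade 8: 6,000 × 52.8% = 3168
  Grade 9: 10,400 × 57.1% = 5938.4
  Grade 10: 1,800 × 40.5% = 729
  Grade 11: 1,800 × 23.1% = 415.8
Estimated total = 10251.2 → 10,300.

10,300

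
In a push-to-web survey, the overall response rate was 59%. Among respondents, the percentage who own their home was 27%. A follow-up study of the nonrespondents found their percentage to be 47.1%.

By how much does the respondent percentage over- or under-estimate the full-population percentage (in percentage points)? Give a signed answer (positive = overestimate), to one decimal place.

Nonresponse fraction = 1 − 0.59 = 0.41.
Bias = (nonresponse fraction) × (respondent percentage − nonrespondent percentage)
     = 0.41 × (27 − 47.1) = 0.41 × -20.1 = -8.241.

-8.2 percentage points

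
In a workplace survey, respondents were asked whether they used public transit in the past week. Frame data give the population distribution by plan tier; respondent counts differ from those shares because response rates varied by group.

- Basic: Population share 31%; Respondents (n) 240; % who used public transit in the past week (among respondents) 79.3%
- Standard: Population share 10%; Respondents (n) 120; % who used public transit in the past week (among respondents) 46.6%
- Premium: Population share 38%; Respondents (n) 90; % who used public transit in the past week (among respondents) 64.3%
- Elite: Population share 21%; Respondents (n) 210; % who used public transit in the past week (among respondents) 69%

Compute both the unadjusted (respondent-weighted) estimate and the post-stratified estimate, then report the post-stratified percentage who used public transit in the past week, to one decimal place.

Without adjustment, the pooled respondent share is:
  (240/660)×79.3 + (120/660)×46.6 + (90/660)×64.3 + (210/660)×69 = 68.0318%
Reweighting by population plan tier shares:
  0.31×79.3 + 0.1×46.6 + 0.38×64.3 + 0.21×69 = 68.167%

68.2%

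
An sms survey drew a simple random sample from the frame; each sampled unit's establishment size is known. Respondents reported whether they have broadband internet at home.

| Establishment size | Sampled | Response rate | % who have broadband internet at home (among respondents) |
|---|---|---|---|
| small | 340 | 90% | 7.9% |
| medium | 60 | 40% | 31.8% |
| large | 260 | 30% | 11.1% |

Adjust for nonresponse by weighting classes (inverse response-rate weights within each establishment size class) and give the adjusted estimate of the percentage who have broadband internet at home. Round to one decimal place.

11.3%

Inverse-response-rate weighting restores each class to its sampled count, so class totals weight by n_sampled:
  small: 340 × 7.9 = 2686
  medium: 60 × 31.8 = 1908
  large: 260 × 11.1 = 2886
Adjusted estimate = 7480 / 660 = 11.3333 → 11.3%.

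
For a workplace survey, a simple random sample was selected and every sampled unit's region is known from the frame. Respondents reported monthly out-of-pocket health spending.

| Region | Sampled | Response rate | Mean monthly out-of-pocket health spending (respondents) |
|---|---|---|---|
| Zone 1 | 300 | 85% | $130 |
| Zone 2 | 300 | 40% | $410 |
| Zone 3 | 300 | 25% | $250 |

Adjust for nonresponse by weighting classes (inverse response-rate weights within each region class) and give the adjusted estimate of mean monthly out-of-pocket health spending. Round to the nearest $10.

Inverse-response-rate weighting restores each class to its sampled count, so class totals weight by n_sampled:
  Zone 1: 300 × 130 = 39,000
  Zone 2: 300 × 410 = 123,000
  Zone 3: 300 × 250 = 75,000
Adjusted estimate = 237,000 / 900 = 263.333 → $260.

$260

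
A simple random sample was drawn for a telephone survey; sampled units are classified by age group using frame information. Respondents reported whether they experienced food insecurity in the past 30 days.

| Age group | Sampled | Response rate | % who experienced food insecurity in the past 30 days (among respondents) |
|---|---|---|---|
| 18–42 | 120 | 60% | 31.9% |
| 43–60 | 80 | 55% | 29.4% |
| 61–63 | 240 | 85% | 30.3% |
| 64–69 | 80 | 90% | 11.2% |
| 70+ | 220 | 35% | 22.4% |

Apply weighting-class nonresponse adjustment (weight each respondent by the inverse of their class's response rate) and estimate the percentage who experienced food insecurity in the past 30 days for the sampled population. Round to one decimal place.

26.0%

Each respondent's weight = sampled/responded in their class; summing within a class gives n_sampled, so:
  18–42: 120 × 31.9 = 3828
  43–60: 80 × 29.4 = 2352
  61–63: 240 × 30.3 = 7272
  64–69: 80 × 11.2 = 896
  70+: 220 × 22.4 = 4928
Adjusted estimate = 19,276 / 740 = 26.0486 → 26.0%.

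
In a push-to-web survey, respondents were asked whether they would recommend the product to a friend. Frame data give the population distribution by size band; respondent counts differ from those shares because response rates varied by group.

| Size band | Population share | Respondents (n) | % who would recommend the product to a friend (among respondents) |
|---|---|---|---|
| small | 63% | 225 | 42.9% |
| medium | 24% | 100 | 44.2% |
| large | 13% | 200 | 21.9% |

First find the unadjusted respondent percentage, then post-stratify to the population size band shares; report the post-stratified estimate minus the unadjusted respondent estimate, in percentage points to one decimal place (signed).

Without adjustment, the pooled respondent share is:
  (225/525)×42.9 + (100/525)×44.2 + (200/525)×21.9 = 35.1476%
Post-stratifying to population shares instead:
  0.63×42.9 + 0.24×44.2 + 0.13×21.9 = 40.482%
Difference = 40.482 − 35.1476 = 5.3344 pp.

+5.3 percentage points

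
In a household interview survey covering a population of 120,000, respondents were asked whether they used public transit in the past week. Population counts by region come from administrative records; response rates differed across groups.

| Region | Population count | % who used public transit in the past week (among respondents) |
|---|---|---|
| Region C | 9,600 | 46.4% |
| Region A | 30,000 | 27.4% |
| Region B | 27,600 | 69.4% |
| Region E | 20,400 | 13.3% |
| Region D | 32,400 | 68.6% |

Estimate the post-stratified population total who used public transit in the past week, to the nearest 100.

Each cell contributes its population count × the respondent rate:
  Region C: 9,600 × 46.4% = 4454.4
  Region A: 30,000 × 27.4% = 8220
  Region B: 27,600 × 69.4% = 19154.4
  Region E: 20,400 × 13.3% = 2713.2
  Region D: 32,400 × 68.6% = 22226.4
Estimated total = 56768.4 → 56,800.

56,800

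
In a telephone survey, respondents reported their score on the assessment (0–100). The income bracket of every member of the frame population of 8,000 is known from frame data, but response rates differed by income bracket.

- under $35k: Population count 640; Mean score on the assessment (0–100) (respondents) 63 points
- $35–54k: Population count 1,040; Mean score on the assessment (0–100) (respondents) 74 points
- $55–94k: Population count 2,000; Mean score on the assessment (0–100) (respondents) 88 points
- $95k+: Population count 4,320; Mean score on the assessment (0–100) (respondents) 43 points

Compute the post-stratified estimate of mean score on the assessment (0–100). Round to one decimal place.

Weight each group's respondent value by its population share:
  under $35k: (640/8,000) × 63 = 5.04
  $35–54k: (1,040/8,000) × 74 = 9.62
  $55–94k: (2,000/8,000) × 88 = 22
  $95k+: (4,320/8,000) × 43 = 23.22
Post-stratified estimate = 59.88 → 59.9.

59.9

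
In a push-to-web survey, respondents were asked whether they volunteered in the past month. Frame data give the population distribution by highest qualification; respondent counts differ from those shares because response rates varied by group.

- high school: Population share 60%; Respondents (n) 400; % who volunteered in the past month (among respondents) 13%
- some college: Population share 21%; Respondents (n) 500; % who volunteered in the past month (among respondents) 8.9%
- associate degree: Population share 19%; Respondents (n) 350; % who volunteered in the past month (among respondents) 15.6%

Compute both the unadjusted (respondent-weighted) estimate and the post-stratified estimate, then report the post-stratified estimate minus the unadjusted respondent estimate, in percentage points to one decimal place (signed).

Without adjustment, the pooled respondent share is:
  (400/1250)×13 + (500/1250)×8.9 + (350/1250)×15.6 = 12.088%
Post-stratifying to population shares instead:
  0.6×13 + 0.21×8.9 + 0.19×15.6 = 12.633%
Difference = 12.633 − 12.088 = 0.545 pp.

+0.5 percentage points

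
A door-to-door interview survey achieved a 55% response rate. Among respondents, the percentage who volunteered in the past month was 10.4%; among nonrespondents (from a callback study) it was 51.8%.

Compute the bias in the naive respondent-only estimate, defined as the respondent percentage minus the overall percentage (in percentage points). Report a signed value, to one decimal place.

-18.6 percentage points

Nonresponse fraction = 1 − 0.55 = 0.45.
Bias = (nonresponse fraction) × (respondent percentage − nonrespondent percentage)
     = 0.45 × (10.4 − 51.8) = 0.45 × -41.4 = -18.63.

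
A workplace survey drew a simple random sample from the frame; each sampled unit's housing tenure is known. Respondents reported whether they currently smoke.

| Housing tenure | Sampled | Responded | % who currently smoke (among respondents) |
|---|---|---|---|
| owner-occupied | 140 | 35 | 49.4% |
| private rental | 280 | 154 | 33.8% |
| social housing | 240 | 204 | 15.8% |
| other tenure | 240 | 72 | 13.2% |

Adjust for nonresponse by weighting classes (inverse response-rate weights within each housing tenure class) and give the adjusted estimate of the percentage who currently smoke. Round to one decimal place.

25.9%

Response rates by class: owner-occupied 35/140 = 25%, private rental 154/280 = 55%, social housing 204/240 = 85%, other tenure 72/240 = 30%.
Inverse-response-rate weighting restores each class to its sampled count, so class totals weight by n_sampled:
  owner-occupied: 140 × 49.4 = 6916
  private rental: 280 × 33.8 = 9464
  social housing: 240 × 15.8 = 3792
  other tenure: 240 × 13.2 = 3168
Adjusted estimate = 23,340 / 900 = 25.9333 → 25.9%.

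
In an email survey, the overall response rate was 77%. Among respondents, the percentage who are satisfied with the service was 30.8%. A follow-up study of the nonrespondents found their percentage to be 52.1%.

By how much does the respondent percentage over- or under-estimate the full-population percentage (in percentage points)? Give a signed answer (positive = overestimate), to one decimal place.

-4.9 percentage points

Nonresponse fraction = 1 − 0.77 = 0.23.
Bias = (nonresponse fraction) × (respondent percentage − nonrespondent percentage)
     = 0.23 × (30.8 − 52.1) = 0.23 × -21.3 = -4.899.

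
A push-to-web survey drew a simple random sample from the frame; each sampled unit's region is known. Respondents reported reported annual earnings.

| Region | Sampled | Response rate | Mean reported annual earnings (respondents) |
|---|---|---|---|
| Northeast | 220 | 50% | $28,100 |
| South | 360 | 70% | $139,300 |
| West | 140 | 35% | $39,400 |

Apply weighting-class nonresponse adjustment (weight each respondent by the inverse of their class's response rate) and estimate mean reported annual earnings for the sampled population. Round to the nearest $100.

Inverse-response-rate weighting restores each class to its sampled count, so class totals weight by n_sampled:
  Northeast: 220 × 28,100 = 6,182,000
  South: 360 × 139,300 = 50,148,000
  West: 140 × 39,400 = 5,516,000
Adjusted estimate = 61,846,000 / 720 = 85897.2 → $85,900.

$85,900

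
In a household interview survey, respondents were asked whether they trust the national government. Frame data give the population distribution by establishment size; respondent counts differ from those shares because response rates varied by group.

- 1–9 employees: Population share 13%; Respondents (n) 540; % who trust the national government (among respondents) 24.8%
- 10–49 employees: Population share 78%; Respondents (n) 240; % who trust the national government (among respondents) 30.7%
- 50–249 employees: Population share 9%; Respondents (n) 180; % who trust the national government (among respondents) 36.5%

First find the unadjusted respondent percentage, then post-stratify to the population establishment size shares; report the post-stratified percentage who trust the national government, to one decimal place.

Unadjusted (pooled respondent) estimate weights by respondent counts:
  (540/960)×24.8 + (240/960)×30.7 + (180/960)×36.5 = 28.4688%
Reweighting by population establishment size shares:
  0.13×24.8 + 0.78×30.7 + 0.09×36.5 = 30.455%

30.5%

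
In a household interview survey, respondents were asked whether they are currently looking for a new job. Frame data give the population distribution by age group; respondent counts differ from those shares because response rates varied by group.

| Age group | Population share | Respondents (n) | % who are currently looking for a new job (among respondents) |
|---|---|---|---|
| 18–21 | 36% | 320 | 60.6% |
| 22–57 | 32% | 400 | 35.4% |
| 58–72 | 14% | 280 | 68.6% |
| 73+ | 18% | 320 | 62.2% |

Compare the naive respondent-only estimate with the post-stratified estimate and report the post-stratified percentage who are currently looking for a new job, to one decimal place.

53.9%

Unadjusted (pooled respondent) estimate weights by respondent counts:
  (320/1320)×60.6 + (400/1320)×35.4 + (280/1320)×68.6 + (320/1320)×62.2 = 55.0485%
Post-stratified estimate weights by population shares:
  0.36×60.6 + 0.32×35.4 + 0.14×68.6 + 0.18×62.2 = 53.944%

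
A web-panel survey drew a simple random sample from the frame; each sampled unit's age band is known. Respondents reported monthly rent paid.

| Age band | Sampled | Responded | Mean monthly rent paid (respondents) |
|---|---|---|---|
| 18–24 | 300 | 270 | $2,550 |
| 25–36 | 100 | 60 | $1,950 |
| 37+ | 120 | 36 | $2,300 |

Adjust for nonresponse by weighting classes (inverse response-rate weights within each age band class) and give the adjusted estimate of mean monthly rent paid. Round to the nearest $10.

$2,380

Response rates by class: 18–24 270/300 = 90%, 25–36 60/100 = 60%, 37+ 36/120 = 30%.
Weighting each respondent by the inverse class response rate inflates each class back to its sampled size, so the class weight is n_sampled:
  18–24: 300 × 2550 = 765,000
  25–36: 100 × 1950 = 195,000
  37+: 120 × 2300 = 276,000
Adjusted estimate = 1,236,000 / 520 = 2376.92 → $2,380.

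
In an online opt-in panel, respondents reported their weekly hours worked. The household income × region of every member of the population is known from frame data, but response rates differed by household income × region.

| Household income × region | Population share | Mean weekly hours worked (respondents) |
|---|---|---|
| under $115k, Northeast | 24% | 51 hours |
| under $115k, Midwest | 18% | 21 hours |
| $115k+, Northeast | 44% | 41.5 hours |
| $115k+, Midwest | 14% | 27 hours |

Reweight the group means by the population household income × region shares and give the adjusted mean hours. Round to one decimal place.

38.1

Post-stratification weights by population share, not respondent share:
  under $115k, Northeast: 0.24 × 51 = 12.24
  under $115k, Midwest: 0.18 × 21 = 3.78
  $115k+, Northeast: 0.44 × 41.5 = 18.26
  $115k+, Midwest: 0.14 × 27 = 3.78
Post-stratified estimate = 38.06 → 38.1.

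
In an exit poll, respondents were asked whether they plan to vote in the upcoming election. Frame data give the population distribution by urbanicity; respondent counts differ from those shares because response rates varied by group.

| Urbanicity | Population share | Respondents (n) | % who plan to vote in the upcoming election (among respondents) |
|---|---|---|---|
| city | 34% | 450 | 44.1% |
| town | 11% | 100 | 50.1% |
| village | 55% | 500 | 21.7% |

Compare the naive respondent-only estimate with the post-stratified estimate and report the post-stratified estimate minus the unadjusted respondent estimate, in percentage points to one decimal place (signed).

-1.6 percentage points

Unadjusted (pooled respondent) estimate weights by respondent counts:
  (450/1050)×44.1 + (100/1050)×50.1 + (500/1050)×21.7 = 34.0048%
Post-stratifying to population shares instead:
  0.34×44.1 + 0.11×50.1 + 0.55×21.7 = 32.44%
Difference = 32.44 − 34.0048 = -1.5648 pp.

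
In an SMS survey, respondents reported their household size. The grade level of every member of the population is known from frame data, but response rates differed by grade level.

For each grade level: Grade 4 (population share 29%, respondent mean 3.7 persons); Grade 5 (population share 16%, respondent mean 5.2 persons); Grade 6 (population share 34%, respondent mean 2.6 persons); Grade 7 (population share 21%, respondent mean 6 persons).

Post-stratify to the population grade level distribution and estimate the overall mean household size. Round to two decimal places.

4.05

Reweight to the known grade level distribution:
  Grade 4: 0.29 × 3.7 = 1.073
  Grade 5: 0.16 × 5.2 = 0.832
  Grade 6: 0.34 × 2.6 = 0.884
  Grade 7: 0.21 × 6 = 1.26
Post-stratified estimate = 4.049 → 4.05.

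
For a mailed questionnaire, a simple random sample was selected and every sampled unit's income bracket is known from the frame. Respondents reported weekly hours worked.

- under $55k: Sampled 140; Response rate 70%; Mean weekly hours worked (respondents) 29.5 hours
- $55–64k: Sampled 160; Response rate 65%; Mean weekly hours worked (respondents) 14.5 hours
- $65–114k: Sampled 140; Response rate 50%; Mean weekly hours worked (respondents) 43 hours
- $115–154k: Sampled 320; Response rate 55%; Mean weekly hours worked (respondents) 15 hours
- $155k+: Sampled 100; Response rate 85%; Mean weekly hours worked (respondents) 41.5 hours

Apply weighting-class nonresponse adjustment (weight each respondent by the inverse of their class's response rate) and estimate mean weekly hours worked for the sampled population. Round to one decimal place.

With weight = n_sampled/n_responded per class, the weighted class total is n_sampled:
  under $55k: 140 × 29.5 = 4130
  $55–64k: 160 × 14.5 = 2320
  $65–114k: 140 × 43 = 6020
  $115–154k: 320 × 15 = 4800
  $155k+: 100 × 41.5 = 4150
Adjusted estimate = 21,420 / 860 = 24.907 → 24.9.

24.9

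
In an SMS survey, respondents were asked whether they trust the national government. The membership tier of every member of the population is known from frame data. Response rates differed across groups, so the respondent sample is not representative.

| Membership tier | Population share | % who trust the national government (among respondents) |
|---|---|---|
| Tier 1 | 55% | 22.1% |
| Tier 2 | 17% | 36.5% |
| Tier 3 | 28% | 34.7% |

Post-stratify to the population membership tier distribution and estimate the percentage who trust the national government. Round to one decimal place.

28.1%

Each cell contributes population-share × respondent value:
  Tier 1: 0.55 × 22.1 = 12.155
  Tier 2: 0.17 × 36.5 = 6.205
  Tier 3: 0.28 × 34.7 = 9.716
Post-stratified estimate = 28.076 → 28.1%.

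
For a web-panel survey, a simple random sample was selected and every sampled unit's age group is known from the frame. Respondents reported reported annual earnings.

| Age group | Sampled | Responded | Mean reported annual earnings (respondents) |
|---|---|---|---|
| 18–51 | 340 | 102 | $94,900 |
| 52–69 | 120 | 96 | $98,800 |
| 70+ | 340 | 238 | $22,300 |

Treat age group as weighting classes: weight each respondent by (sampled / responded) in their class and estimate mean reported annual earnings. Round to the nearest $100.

Class response rates: 18–51 102/340 = 30%, 52–69 96/120 = 80%, 70+ 238/340 = 70%.
Weighting each respondent by the inverse class response rate inflates each class back to its sampled size, so the class weight is n_sampled:
  18–51: 340 × 94,900 = 32,266,000
  52–69: 120 × 98,800 = 11,856,000
  70+: 340 × 22,300 = 7,582,000
Adjusted estimate = 51,704,000 / 800 = 64,630 → $64,600.

$64,600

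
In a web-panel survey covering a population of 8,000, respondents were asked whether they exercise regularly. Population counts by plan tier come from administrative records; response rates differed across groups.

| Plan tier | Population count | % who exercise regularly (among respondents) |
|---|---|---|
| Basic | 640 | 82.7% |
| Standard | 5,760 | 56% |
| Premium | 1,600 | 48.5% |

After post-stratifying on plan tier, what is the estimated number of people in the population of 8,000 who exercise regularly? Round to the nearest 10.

Apply each group's respondent rate to its population count:
  Basic: 640 × 82.7% = 529.28
  Standard: 5,760 × 56% = 3225.6
  Premium: 1,600 × 48.5% = 776
Estimated total = 4530.88 → 4,530.

4,530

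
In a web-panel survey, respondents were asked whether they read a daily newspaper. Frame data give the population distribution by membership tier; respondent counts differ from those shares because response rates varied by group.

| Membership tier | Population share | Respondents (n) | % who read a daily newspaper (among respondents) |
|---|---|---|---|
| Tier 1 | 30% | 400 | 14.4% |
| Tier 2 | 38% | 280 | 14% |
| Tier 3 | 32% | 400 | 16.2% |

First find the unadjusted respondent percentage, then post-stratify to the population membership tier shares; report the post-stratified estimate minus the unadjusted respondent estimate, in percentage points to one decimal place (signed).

Naive respondent-only estimate (weights = respondent counts):
  (400/1080)×14.4 + (280/1080)×14 + (400/1080)×16.2 = 14.963%
Post-stratified estimate weights by population shares:
  0.3×14.4 + 0.38×14 + 0.32×16.2 = 14.824%
Difference = 14.824 − 14.963 = -0.139 pp.

-0.1 percentage points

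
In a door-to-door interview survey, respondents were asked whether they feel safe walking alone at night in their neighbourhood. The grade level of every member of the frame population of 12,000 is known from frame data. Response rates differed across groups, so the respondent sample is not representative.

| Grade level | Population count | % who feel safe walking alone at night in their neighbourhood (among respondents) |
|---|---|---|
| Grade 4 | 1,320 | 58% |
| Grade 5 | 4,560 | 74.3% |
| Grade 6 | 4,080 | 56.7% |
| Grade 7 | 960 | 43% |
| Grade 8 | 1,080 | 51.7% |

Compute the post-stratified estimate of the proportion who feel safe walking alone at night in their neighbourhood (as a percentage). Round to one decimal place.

62.0%

Post-stratification weights by population share, not respondent share:
  Grade 4: (1,320/12,000) × 58 = 6.38
  Grade 5: (4,560/12,000) × 74.3 = 28.234
  Grade 6: (4,080/12,000) × 56.7 = 19.278
  Grade 7: (960/12,000) × 43 = 3.44
  Grade 8: (1,080/12,000) × 51.7 = 4.653
Post-stratified estimate = 61.985 → 62.0%.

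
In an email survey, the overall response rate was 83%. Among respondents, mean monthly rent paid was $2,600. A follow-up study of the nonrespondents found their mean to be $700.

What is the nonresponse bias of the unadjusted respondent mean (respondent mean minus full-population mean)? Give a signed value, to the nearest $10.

+$320

Nonresponse fraction = 1 − 0.83 = 0.17.
Bias = (nonresponse fraction) × (respondent mean − nonrespondent mean)
     = 0.17 × (2600 − 700) = 0.17 × 1900 = 323.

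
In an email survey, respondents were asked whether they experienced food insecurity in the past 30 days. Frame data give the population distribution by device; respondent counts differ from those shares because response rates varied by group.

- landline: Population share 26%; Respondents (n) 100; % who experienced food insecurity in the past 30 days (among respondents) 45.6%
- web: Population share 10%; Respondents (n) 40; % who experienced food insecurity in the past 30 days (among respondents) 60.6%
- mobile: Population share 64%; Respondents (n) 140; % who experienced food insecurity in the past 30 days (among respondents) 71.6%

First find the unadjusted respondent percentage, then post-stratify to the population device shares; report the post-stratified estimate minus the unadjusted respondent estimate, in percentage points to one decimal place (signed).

Without adjustment, the pooled respondent share is:
  (100/280)×45.6 + (40/280)×60.6 + (140/280)×71.6 = 60.7429%
Post-stratified estimate weights by population shares:
  0.26×45.6 + 0.1×60.6 + 0.64×71.6 = 63.74%
Difference = 63.74 − 60.7429 = 2.9971 pp.

+3.0 percentage points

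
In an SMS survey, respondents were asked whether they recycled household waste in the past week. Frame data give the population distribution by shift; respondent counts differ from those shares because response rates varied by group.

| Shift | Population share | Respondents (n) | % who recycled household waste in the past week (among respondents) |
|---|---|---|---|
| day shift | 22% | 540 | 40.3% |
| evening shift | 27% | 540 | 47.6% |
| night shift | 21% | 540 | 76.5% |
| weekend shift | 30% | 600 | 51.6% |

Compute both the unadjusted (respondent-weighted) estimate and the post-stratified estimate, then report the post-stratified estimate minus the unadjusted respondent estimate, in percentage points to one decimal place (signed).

Unadjusted (pooled respondent) estimate weights by respondent counts:
  (540/2220)×40.3 + (540/2220)×47.6 + (540/2220)×76.5 + (600/2220)×51.6 = 53.9351%
Post-stratifying to population shares instead:
  0.22×40.3 + 0.27×47.6 + 0.21×76.5 + 0.3×51.6 = 53.263%
Difference = 53.263 − 53.9351 = -0.6721 pp.

-0.7 percentage points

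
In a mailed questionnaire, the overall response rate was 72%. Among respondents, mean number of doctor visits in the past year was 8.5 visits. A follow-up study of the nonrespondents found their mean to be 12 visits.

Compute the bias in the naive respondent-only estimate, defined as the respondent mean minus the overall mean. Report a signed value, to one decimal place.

-1.0

Nonresponse fraction = 1 − 0.72 = 0.28.
Bias = (nonresponse fraction) × (respondent mean − nonrespondent mean)
     = 0.28 × (8.5 − 12) = 0.28 × -3.5 = -0.98.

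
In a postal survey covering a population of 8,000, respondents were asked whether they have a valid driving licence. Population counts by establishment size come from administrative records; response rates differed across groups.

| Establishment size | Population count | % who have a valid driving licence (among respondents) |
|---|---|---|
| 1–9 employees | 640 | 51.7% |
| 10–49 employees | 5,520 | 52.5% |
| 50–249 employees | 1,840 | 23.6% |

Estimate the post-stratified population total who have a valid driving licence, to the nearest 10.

3,660

Each cell contributes its population count × the respondent rate:
  1–9 employees: 640 × 51.7% = 330.88
  10–49 employees: 5,520 × 52.5% = 2898
  50–249 employees: 1,840 × 23.6% = 434.24
Estimated total = 3663.12 → 3,660.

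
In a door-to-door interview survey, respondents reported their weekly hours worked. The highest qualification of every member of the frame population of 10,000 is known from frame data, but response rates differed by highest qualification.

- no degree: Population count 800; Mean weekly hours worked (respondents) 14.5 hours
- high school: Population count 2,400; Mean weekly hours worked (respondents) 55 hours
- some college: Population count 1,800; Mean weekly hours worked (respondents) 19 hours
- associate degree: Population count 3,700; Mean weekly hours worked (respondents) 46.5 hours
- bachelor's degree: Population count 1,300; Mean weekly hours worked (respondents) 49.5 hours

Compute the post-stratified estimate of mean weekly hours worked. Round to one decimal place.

Weight each group's respondent value by its population share:
  no degree: (800/10,000) × 14.5 = 1.16
  high school: (2,400/10,000) × 55 = 13.2
  some college: (1,800/10,000) × 19 = 3.42
  associate degree: (3,700/10,000) × 46.5 = 17.205
  bachelor's degree: (1,300/10,000) × 49.5 = 6.435
Post-stratified estimate = 41.42 → 41.4.

41.4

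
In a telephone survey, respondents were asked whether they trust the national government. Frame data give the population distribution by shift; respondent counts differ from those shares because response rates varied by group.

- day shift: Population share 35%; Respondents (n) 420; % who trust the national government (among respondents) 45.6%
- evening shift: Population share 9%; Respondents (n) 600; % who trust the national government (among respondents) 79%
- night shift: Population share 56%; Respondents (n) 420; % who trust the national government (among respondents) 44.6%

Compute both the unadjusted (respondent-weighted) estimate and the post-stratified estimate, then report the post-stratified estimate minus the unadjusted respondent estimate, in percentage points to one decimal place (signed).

-11.2 percentage points

Without adjustment, the pooled respondent share is:
  (420/1440)×45.6 + (600/1440)×79 + (420/1440)×44.6 = 59.225%
Reweighting by population shift shares:
  0.35×45.6 + 0.09×79 + 0.56×44.6 = 48.046%
Difference = 48.046 − 59.225 = -11.179 pp.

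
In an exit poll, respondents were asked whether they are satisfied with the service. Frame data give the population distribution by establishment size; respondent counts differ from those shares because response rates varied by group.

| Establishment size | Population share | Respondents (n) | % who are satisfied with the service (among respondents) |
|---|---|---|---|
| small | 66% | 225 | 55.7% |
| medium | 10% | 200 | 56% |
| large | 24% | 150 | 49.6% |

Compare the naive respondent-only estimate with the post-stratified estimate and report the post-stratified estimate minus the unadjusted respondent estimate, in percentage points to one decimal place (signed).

+0.1 percentage points

Unadjusted (pooled respondent) estimate weights by respondent counts:
  (225/575)×55.7 + (200/575)×56 + (150/575)×49.6 = 54.213%
Post-stratified estimate weights by population shares:
  0.66×55.7 + 0.1×56 + 0.24×49.6 = 54.266%
Difference = 54.266 − 54.213 = 0.053 pp.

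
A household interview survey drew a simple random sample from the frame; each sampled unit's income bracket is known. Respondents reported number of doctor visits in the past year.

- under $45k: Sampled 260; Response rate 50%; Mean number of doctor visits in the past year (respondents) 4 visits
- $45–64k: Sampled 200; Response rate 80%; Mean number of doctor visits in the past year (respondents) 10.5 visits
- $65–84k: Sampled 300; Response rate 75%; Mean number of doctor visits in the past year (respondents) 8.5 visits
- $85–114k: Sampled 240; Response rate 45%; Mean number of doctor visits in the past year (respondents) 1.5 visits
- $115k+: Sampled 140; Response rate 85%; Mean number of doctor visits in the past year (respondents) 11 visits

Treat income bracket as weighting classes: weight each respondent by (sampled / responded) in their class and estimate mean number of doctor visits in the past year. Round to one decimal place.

6.7

Inverse-response-rate weighting restores each class to its sampled count, so class totals weight by n_sampled:
  under $45k: 260 × 4 = 1040
  $45–64k: 200 × 10.5 = 2100
  $65–84k: 300 × 8.5 = 2550
  $85–114k: 240 × 1.5 = 360
  $115k+: 140 × 11 = 1540
Adjusted estimate = 7590 / 1,140 = 6.65789 → 6.7.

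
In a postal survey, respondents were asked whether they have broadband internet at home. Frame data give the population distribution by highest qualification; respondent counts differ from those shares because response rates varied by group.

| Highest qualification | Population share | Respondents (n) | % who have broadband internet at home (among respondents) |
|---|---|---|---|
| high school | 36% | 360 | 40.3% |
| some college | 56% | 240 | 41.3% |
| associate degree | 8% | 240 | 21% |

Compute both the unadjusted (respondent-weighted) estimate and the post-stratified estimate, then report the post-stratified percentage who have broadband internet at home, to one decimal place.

Without adjustment, the pooled respondent share is:
  (360/840)×40.3 + (240/840)×41.3 + (240/840)×21 = 35.0714%
Reweighting by population highest qualification shares:
  0.36×40.3 + 0.56×41.3 + 0.08×21 = 39.316%

39.3%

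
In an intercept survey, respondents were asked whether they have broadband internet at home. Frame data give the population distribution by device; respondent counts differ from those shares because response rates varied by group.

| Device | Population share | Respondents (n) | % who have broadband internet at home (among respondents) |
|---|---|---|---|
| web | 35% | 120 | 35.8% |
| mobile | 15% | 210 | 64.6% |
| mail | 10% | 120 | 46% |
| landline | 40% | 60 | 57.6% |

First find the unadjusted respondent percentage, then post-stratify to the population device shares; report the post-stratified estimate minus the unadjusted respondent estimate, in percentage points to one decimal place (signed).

-2.8 percentage points

Without adjustment, the pooled respondent share is:
  (120/510)×35.8 + (210/510)×64.6 + (120/510)×46 + (60/510)×57.6 = 52.6235%
Post-stratifying to population shares instead:
  0.35×35.8 + 0.15×64.6 + 0.1×46 + 0.4×57.6 = 49.86%
Difference = 49.86 − 52.6235 = -2.7635 pp.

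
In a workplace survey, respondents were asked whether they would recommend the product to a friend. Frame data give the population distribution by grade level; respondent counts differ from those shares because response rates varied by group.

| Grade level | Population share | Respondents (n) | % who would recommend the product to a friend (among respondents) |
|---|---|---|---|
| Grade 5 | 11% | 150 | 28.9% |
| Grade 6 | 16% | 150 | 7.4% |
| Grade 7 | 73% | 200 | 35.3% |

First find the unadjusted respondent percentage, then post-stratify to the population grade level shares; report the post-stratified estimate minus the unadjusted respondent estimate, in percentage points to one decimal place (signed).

+5.1 percentage points

Unadjusted (pooled respondent) estimate weights by respondent counts:
  (150/500)×28.9 + (150/500)×7.4 + (200/500)×35.3 = 25.01%
Post-stratified estimate weights by population shares:
  0.11×28.9 + 0.16×7.4 + 0.73×35.3 = 30.132%
Difference = 30.132 − 25.01 = 5.122 pp.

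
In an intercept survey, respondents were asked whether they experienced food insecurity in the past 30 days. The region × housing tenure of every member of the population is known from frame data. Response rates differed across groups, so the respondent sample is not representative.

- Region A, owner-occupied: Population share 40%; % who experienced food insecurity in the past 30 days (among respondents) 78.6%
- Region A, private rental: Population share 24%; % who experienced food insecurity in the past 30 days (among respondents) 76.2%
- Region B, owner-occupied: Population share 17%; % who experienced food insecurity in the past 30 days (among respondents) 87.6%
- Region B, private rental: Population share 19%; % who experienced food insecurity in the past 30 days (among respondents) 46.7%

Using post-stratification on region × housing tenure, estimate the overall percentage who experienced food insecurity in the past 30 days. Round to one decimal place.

73.5%

Reweight to the known region × housing tenure distribution:
  Region A, owner-occupied: 0.4 × 78.6 = 31.44
  Region A, private rental: 0.24 × 76.2 = 18.288
  Region B, owner-occupied: 0.17 × 87.6 = 14.892
  Region B, private rental: 0.19 × 46.7 = 8.873
Post-stratified estimate = 73.493 → 73.5%.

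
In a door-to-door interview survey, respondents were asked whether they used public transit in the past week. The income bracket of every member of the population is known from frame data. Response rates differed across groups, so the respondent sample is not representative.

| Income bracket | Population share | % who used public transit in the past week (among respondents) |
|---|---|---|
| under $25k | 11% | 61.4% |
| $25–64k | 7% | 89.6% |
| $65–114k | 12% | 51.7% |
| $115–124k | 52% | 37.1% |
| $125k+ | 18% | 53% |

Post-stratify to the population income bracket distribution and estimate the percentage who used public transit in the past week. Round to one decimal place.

48.1%

Post-stratification weights by population share, not respondent share:
  under $25k: 0.11 × 61.4 = 6.754
  $25–64k: 0.07 × 89.6 = 6.272
  $65–114k: 0.12 × 51.7 = 6.204
  $115–124k: 0.52 × 37.1 = 19.292
  $125k+: 0.18 × 53 = 9.54
Post-stratified estimate = 48.062 → 48.1%.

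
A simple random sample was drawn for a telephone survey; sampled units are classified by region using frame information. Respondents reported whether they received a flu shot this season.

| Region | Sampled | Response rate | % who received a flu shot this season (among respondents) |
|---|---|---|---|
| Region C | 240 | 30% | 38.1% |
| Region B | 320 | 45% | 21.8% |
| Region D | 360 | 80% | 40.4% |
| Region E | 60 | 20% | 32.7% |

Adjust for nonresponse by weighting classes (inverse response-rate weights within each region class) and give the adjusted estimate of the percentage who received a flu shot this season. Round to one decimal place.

33.3%

With weight = n_sampled/n_responded per class, the weighted class total is n_sampled:
  Region C: 240 × 38.1 = 9144
  Region B: 320 × 21.8 = 6976
  Region D: 360 × 40.4 = 14,544
  Region E: 60 × 32.7 = 1962
Adjusted estimate = 32,626 / 980 = 33.2918 → 33.3%.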